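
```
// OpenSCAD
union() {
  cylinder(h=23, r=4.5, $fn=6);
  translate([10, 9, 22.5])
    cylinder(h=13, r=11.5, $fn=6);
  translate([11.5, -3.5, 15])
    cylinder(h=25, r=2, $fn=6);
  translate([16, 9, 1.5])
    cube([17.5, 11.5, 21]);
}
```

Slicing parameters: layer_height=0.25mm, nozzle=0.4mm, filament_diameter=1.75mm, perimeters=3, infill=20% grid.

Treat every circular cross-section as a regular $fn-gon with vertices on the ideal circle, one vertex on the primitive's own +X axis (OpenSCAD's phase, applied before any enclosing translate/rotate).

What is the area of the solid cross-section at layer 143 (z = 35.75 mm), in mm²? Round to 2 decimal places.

10.39 mm²

At z = 35.75 mm: the cylinder does not reach this height (z outside [0, 23]); the cylinder at (10, 9) is absent (z outside [22.5, 35.5]); the cylinder at (11.5, -3.5): section is a regular 6-gon, circumradius r=2 (area = (6/2)·2.000²·sin(360°/6) = 10.39 mm²); the cube at (16, 9) does not reach this height (z outside [1.5, 22.5]); Combining (union): only the r=2 cylinder at (11.5, -3.5) is present, so the union is just that shape — area = 10.39 mm². Overall, the cross-section is a single solid region. Net area = 10.39 mm².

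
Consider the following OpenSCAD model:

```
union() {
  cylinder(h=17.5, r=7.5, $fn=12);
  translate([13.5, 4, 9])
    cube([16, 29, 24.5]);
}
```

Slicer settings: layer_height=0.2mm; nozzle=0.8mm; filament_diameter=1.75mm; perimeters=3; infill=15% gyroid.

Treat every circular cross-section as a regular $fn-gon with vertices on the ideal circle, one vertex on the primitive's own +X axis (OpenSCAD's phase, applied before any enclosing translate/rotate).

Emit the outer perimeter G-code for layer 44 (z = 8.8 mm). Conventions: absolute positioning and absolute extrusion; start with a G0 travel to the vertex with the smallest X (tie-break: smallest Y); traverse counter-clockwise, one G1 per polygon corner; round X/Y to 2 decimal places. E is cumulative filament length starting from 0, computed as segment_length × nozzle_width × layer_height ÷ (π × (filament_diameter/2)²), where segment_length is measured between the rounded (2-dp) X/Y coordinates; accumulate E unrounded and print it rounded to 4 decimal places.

G0 X-7.50 Y0.00 Z8.80
G1 X-6.50 Y-3.75 E0.2582
G1 X-3.75 Y-6.50 E0.5169
G1 X0.00 Y-7.50 E0.7750
G1 X3.75 Y-6.50 E1.0332
G1 X6.50 Y-3.75 E1.2919
G1 X7.50 Y0.00 E1.5501
G1 X6.50 Y3.75 E1.8082
G1 X3.75 Y6.50 E2.0669
G1 X0.00 Y7.50 E2.3251
G1 X-3.75 Y6.50 E2.5833
G1 X-6.50 Y3.75 E2.8420
G1 X-7.50 Y0.00 E3.1002

At z = 8.8 mm: the r=7.5 cylinder gives a regular 12-gon of circumradius 7.5 (constant along its height); the cube at (13.5, 4) is absent (z outside [9, 33.5]); Taking the union: only the r=7.5 cylinder is present, so the union is just that shape — 1 connected region. The outline is a single polygon with 12 vertices. Extrusion per mm of travel: 0.8 × 0.2 / (π × 0.875²) = 0.066520. Accumulating E over each segment gives final E = 3.1002.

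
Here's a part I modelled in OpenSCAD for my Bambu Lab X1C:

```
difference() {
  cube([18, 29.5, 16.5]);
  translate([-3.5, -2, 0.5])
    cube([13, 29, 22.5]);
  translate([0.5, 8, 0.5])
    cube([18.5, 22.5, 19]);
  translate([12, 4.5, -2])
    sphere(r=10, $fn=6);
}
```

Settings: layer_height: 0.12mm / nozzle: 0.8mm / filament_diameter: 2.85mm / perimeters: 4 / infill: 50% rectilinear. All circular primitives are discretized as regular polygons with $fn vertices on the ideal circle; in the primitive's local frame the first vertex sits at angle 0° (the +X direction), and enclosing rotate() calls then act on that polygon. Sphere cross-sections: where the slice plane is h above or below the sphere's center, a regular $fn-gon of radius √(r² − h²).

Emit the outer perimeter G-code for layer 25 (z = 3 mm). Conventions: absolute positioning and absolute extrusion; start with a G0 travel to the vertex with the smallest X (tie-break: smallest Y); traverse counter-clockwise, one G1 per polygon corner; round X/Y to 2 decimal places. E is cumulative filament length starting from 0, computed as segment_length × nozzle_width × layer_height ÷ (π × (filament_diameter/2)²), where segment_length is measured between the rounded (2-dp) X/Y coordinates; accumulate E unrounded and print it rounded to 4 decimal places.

G0 X0.00 Y27.00 Z3.00
G1 X0.50 Y27.00 E0.0075
G1 X0.50 Y29.50 E0.0451
G1 X0.00 Y29.50 E0.0527
G1 X0.00 Y27.00 E0.0903

At z = 3 mm: the cube (footprint 18×29.5) is included at this height; the 13×29 cube at (-3.5, -2) contributes its full rectangle; the cube at (0.5, 8) (footprint 18.5×22.5) is included at this height; the r=10 sphere at (12, 4.5) contributes a regular 6-gon of circumradius √(10²−5²) = 8.660; Taking the first minus the rest: starting from the 18×29.5 cube, the 13×29 cube at (-3.5, -2) partially overlaps it — only the 256.50 mm² overlap (of its 377.00 mm²) is removed, clipping the outline; the 18.5×22.5 cube at (0.5, 8) partially overlaps it — only the 205.25 mm² overlap (of its 416.25 mm²) is removed, clipping the outline; the r=10 sphere at (12, 4.5) partially overlaps it — only the 68.00 mm² overlap (of its 194.86 mm²) is removed, clipping the outline — 1 connected region. The outline is a single polygon with 4 vertices. Extrusion per mm of travel: 0.8 × 0.12 / (π × 1.425²) = 0.015048. Accumulating E over each segment gives final E = 0.0903.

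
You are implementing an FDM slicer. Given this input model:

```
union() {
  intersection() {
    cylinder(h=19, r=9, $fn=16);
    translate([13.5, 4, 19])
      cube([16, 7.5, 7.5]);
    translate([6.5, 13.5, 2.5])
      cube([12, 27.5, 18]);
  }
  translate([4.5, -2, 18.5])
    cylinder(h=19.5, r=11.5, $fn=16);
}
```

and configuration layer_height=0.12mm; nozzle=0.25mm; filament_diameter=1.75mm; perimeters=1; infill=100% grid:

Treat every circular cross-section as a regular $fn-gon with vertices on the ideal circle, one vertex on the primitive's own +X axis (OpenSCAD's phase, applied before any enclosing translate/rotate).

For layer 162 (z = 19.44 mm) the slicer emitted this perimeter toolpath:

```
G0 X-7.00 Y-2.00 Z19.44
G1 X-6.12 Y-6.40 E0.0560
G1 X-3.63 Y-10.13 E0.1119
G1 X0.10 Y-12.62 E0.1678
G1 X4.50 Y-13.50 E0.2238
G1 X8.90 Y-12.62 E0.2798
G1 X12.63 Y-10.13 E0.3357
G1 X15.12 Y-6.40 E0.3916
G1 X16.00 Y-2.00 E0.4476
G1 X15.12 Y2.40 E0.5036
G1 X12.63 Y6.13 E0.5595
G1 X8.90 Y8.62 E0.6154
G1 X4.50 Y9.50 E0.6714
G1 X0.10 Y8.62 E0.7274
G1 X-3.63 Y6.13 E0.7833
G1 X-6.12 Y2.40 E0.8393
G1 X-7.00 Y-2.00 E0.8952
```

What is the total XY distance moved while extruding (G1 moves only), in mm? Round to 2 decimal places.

71.78 mm

Sum the Euclidean lengths of each G1 segment: total = 71.78 mm.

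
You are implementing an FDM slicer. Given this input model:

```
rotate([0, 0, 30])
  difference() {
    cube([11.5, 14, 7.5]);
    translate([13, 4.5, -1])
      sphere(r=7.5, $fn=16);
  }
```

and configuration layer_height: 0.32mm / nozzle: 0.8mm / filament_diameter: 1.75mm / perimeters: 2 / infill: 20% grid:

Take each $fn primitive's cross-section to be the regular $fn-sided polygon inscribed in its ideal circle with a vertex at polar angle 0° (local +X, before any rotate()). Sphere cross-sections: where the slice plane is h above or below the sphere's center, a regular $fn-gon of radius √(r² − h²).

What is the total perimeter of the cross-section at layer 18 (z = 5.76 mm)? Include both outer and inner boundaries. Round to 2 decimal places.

52.33 mm

At z = 5.76 mm: the cube is present — its section is the full 11.5×14 rectangle (perimeter 51.00 mm); the sphere at (13, 4.5): section is a regular 16-gon, circumradius = √(r²−h²) = √(7.5²−6.76²) = 3.248 (perimeter = 2·16·3.248·sin(180°/16) = 20.28 mm); After the difference (first − rest): starting from the 11.5×14 cube, the r=7.5 sphere at (13, 4.5) partially overlaps it — only the 6.89 mm² overlap (of its 32.31 mm²) is removed, clipping the outline — boundary = 52.33 mm; (rotated 30° about Z; rotation is an isometry so areas/perimeters/island counts are preserved). Overall, the cross-section is a single solid region. Total boundary length (outer) = 52.33 mm.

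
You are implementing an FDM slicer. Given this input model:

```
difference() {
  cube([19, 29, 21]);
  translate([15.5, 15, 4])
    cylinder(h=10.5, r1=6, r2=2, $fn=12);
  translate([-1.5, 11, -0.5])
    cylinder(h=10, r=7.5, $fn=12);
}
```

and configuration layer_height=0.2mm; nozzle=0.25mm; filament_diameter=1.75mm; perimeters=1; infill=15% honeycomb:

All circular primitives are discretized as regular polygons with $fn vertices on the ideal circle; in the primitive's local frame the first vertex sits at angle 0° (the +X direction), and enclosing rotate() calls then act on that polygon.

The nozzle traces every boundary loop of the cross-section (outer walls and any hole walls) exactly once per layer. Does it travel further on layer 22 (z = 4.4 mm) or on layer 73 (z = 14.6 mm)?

Layer 22 (z = 4.4): the cube is present — its section is the full 19×29 rectangle (perimeter 96.00 mm); the cone at (15.5, 15): at t=0.038 of its height the radius interpolates to r₁+(r₂−r₁)t = 5.848, giving a regular 12-gon of that circumradius (perimeter = 2·12·5.848·sin(180°/12) = 36.32 mm); the r=7.5 cylinder at (-1.5, 11) gives a regular 12-gon of circumradius 7.5 (constant along its height) (perimeter = 2·12·7.500·sin(180°/12) = 46.59 mm); Subtracting the remaining from the first: starting from the 19×29 cube, the cone at (15.5, 15) partially overlaps it — only the 88.70 mm² overlap (of its 102.58 mm²) is removed, clipping the outline; the r=7.5 cylinder at (-1.5, 11) partially overlaps it — only the 62.48 mm² overlap (of its 168.75 mm²) is removed, clipping the outline — boundary = 118.86 mm. So its perimeter = 118.86 mm. Layer 73 (z = 14.6): the 19×29 cube contributes its full rectangle (perimeter 96.00 mm); the cone at (15.5, 15) is not intersected at this z (z outside [4, 14.5]); the cylinder at (-1.5, 11) is absent (z outside [-0.5, 9.5]); Taking the first minus the rest: none of the subtracted shapes is present at this height, so the 19×29 cube is unchanged — boundary = 96.00 mm. So its perimeter = 96.00 mm. Layer 22 is larger (118.86 vs 96.00 mm).

layer 22 (z = 4.4 mm)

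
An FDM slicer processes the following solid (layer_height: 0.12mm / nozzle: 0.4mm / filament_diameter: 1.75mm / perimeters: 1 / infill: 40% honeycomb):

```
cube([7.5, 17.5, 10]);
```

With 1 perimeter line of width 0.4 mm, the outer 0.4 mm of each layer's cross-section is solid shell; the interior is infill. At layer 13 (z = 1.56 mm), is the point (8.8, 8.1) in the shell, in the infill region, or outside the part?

At z = 1.56 mm: the cube is present — its section is the full 7.5×17.5 rectangle. Overall, the cross-section is a single solid region. The nearest boundary edge runs (7.50, 0.00)→(7.50, 17.50); distance from the point to it = 1.30 mm. The point is not inside any of the regions above, so it lies outside the cross-section (1.30 mm from the nearest boundary).

outside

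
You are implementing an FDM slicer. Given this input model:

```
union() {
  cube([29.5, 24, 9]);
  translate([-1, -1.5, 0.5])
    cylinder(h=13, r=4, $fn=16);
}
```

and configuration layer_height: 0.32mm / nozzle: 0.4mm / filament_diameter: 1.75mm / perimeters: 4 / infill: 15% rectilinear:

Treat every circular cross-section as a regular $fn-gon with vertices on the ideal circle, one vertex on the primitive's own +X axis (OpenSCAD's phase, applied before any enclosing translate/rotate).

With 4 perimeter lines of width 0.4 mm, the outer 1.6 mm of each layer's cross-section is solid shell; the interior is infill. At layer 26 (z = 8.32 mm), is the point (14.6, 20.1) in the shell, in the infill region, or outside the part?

At z = 8.32 mm: the cube is present — its section is the full 29.5×24 rectangle; the r=4 cylinder at (-1, -1.5) contributes a regular 16-gon of circumradius 4; Combining (union): the regions partially overlap (shared area 4.07 mm²), so overlapping operands fuse into one piece — 1 connected region. Overall, the cross-section is a single solid region. The nearest boundary edge runs (0.00, 24.00)→(29.50, 24.00); distance from the point to it = 3.90 mm. The point is inside the cross-section and 3.90 mm from the nearest boundary — more than the 1.6 mm shell width (4 × 0.4), so it's in the infill interior.

infill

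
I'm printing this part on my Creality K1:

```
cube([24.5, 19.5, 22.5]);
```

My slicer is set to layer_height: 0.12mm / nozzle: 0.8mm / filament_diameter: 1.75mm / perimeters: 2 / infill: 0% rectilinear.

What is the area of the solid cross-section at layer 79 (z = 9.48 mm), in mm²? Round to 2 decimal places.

At z = 9.48 mm: the cube (footprint 24.5×19.5) is included at this height (area 477.75 mm²). Overall, the cross-section is a single solid region. Net area = 477.75 mm².

477.75 mm²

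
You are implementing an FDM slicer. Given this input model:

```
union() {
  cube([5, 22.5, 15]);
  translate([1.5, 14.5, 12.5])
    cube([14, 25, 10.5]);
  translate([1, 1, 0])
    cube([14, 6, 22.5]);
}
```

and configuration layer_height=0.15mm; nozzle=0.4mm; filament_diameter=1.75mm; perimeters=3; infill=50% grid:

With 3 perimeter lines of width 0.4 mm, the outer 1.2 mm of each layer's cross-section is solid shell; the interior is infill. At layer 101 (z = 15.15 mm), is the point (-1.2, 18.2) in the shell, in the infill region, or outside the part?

outside

At z = 15.15 mm: the cube is absent (z outside [0, 15]); the cube at (1.5, 14.5) (footprint 14×25) is included at this height; the 14×6 cube at (1, 1) contributes its full rectangle; Taking the union: the 2 present regions are separate (no shared area or edge), so areas and boundary lengths simply add and each stays a separate island — 2 connected regions. Overall, the cross-section has 2 separate islands. The nearest boundary edge runs (1.50, 14.50)→(1.50, 39.50); distance from the point to it = 2.70 mm. The point is not inside any of the regions above, so it lies outside the cross-section (2.70 mm from the nearest boundary).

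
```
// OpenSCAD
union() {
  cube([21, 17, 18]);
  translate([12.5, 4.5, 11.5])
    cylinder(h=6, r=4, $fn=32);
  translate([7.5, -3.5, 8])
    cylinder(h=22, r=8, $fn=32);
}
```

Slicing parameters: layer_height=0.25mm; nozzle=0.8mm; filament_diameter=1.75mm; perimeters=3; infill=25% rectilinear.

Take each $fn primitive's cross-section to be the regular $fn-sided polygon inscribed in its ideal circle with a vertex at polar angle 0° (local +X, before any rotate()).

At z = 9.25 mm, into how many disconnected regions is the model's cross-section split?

1

At z = 9.25 mm: the cube (footprint 21×17) is included at this height; the cylinder at (12.5, 4.5) does not reach this height (z outside [11.5, 17.5]); the cylinder at (7.5, -3.5): section is a regular 32-gon, circumradius r=8; Combining (union): the regions partially overlap (shared area 45.91 mm²), so overlapping operands fuse into one piece — 1 connected region. The result has 1 disconnected region.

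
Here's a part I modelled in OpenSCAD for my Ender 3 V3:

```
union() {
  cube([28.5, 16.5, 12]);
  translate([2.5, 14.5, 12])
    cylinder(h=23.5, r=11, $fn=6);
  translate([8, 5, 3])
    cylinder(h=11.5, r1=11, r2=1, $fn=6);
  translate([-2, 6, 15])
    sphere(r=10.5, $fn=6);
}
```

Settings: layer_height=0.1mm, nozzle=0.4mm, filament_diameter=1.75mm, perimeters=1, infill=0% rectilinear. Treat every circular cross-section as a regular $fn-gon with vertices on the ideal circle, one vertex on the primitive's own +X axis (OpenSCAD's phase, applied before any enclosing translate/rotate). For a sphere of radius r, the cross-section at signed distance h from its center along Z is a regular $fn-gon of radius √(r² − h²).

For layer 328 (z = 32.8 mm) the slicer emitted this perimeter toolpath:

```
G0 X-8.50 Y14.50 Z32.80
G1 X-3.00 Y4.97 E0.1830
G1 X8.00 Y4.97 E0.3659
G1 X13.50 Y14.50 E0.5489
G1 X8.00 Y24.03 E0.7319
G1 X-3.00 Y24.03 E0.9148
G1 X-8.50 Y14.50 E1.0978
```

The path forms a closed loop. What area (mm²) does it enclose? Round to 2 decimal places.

314.49 mm²

Apply the shoelace formula to the sequence of (X, Y) vertices; enclosed area = 314.49 mm².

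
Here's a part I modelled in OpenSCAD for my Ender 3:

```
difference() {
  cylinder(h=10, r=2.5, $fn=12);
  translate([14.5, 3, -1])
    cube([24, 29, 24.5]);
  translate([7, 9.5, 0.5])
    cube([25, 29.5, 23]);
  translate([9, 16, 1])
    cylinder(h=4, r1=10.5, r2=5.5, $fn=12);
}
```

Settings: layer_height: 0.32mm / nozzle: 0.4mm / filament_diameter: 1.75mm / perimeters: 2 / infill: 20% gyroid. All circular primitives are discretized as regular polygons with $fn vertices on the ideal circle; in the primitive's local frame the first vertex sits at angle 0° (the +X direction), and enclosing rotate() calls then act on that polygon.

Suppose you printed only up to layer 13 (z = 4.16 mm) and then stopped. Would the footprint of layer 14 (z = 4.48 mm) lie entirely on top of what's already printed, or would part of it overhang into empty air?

Compare the two slices. At z = 4.16: the cylinder: section is a regular 12-gon, circumradius r=2.5 (area = (12/2)·2.500²·sin(360°/12) = 18.75 mm²); the cube at (14.5, 3) is present — its section is the full 24×29 rectangle (area 696.00 mm²); the cube at (7, 9.5) (footprint 25×29.5) is included at this height (area 737.50 mm²); the cone at (9, 16) (r1=10.5→r2=5.5) has section circumradius 6.550 here — a regular 12-gon (area = (12/2)·6.550²·sin(360°/12) = 128.71 mm²); Subtracting the remaining from the first: starting from the r=2.5 cylinder (18.75 mm²), the 24×29 cube at (14.5, 3) misses the remaining region (no effect); the 25×29.5 cube at (7, 9.5) misses the remaining region (no effect); the cone at (9, 16) misses the remaining region (no effect) — area = 18.75 mm². At z = 4.48: the cylinder: section is a regular 12-gon, circumradius r=2.5 (area = (12/2)·2.500²·sin(360°/12) = 18.75 mm²); the cube at (14.5, 3) is present — its section is the full 24×29 rectangle (area 696.00 mm²); the cube at (7, 9.5) (footprint 25×29.5) is included at this height (area 737.50 mm²); the cone at (9, 16) (r1=10.5→r2=5.5) has section circumradius 6.150 here — a regular 12-gon (area = (12/2)·6.150²·sin(360°/12) = 113.47 mm²); After the difference (first − rest): starting from the r=2.5 cylinder (18.75 mm²), the 24×29 cube at (14.5, 3) misses the remaining region (no effect); the 25×29.5 cube at (7, 9.5) misses the remaining region (no effect); the cone at (9, 16) misses the remaining region (no effect) — area = 18.75 mm². Checking containment: the cross-section at z = 4.48 is a subset of the cross-section at z = 4.16.

entirely on top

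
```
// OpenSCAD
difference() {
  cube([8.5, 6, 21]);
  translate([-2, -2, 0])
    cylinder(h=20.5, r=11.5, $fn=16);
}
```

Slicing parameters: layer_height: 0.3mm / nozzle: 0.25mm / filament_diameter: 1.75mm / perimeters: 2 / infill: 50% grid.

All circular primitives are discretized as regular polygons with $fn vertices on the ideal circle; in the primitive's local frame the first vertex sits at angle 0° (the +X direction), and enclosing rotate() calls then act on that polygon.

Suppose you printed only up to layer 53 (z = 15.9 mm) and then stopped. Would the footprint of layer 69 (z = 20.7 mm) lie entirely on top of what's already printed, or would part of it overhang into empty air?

part overhangs

Compare the two slices. At z = 15.9: the cube is present — its section is the full 8.5×6 rectangle (area 51.00 mm²); the r=11.5 cylinder at (-2, -2) gives a regular 16-gon of circumradius 11.5 (constant along its height) (area = (16/2)·11.500²·sin(360°/16) = 404.88 mm²); Taking the first minus the rest: starting from the 8.5×6 cube (51.00 mm²), the r=11.5 cylinder at (-2, -2) partially overlaps it — only the 47.11 mm² overlap (of its 404.88 mm²) is removed, clipping the outline — area = 3.89 mm². At z = 20.7: the 8.5×6 cube contributes its full rectangle (area 51.00 mm²); the cylinder at (-2, -2) does not reach this height (z outside [0, 20.5]); Taking the first minus the rest: none of the subtracted shapes is present at this height, so the 8.5×6 cube is unchanged — area = 51.00 mm². Checking containment: at z = 20.7 the cross-section extends beyond the z = 15.9 cross-section by about 47.11 mm².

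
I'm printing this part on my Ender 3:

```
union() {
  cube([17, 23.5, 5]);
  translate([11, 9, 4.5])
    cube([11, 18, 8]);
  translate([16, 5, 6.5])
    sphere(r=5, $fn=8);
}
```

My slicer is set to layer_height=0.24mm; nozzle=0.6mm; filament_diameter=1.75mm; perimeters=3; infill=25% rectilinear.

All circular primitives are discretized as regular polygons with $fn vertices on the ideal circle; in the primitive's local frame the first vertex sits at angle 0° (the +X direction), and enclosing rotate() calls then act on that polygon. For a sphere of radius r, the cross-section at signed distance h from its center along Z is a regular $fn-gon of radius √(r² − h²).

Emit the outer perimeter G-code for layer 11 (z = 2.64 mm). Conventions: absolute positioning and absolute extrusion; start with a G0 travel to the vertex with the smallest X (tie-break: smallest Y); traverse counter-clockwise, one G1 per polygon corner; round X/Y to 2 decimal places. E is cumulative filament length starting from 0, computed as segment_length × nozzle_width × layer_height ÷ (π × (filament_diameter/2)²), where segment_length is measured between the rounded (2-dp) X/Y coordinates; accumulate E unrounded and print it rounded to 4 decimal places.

G0 X0.00 Y0.00 Z2.64
G1 X17.00 Y0.00 E1.0178
G1 X17.00 Y2.24 E1.1519
G1 X18.25 Y2.75 E1.2327
G1 X19.18 Y5.00 E1.3784
G1 X18.25 Y7.25 E1.5242
G1 X17.00 Y7.76 E1.6050
G1 X17.00 Y23.50 E2.5474
G1 X0.00 Y23.50 E3.5651
G1 X0.00 Y0.00 E4.9720

At z = 2.64 mm: the cube is present — its section is the full 17×23.5 rectangle; the cube at (11, 9) is not intersected at this z (z outside [4.5, 12.5]); the r=5 sphere at (16, 5) slices to a regular 8-gon of circumradius 3.178 (√(r²−h²) with h=3.86 from center); Merging all regions: the regions partially overlap (shared area 20.23 mm²), so overlapping operands fuse into one piece — 1 connected region. The outline is a single polygon with 9 vertices. Extrusion per mm of travel: 0.6 × 0.24 / (π × 0.875²) = 0.059868. Accumulating E over each segment gives final E = 4.9720.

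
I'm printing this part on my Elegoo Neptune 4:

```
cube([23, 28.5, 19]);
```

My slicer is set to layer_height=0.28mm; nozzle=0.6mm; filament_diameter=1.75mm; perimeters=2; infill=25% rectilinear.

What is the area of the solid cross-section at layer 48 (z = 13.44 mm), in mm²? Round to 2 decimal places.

655.50 mm²

At z = 13.44 mm: the cube is present — its section is the full 23×28.5 rectangle (area 655.50 mm²). Overall, the cross-section is a single solid region. Net area = 655.50 mm².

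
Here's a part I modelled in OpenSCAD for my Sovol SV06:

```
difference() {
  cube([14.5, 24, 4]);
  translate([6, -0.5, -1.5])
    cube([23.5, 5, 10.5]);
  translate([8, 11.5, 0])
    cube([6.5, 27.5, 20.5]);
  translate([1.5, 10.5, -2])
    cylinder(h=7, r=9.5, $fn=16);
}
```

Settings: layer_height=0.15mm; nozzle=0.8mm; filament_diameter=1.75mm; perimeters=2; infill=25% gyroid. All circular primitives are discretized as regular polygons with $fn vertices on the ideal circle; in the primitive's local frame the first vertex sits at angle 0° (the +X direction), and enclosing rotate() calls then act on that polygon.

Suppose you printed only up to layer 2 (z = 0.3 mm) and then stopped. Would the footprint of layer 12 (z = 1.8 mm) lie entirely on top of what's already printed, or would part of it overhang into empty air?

Compare the two slices. At z = 0.3: the cube is present — its section is the full 14.5×24 rectangle (area 348.00 mm²); the cube at (6, -0.5) (footprint 23.5×5) is included at this height (area 117.50 mm²); the cube at (8, 11.5) is present — its section is the full 6.5×27.5 rectangle (area 178.75 mm²); the r=9.5 cylinder at (1.5, 10.5) gives a regular 16-gon of circumradius 9.5 (constant along its height) (area = (16/2)·9.500²·sin(360°/16) = 276.30 mm²); After the difference (first − rest): starting from the 14.5×24 cube (348.00 mm²), the 23.5×5 cube at (6, -0.5) partially overlaps it — only the 38.25 mm² overlap (of its 117.50 mm²) is removed, clipping the outline; the 6.5×27.5 cube at (8, 11.5) partially overlaps it — only the 81.25 mm² overlap (of its 178.75 mm²) is removed, clipping the outline; the r=9.5 cylinder at (1.5, 10.5) partially overlaps it — only the 152.24 mm² overlap (of its 276.30 mm²) is removed, clipping the outline — area = 76.26 mm². At z = 1.8: the cube is present — its section is the full 14.5×24 rectangle (area 348.00 mm²); the 23.5×5 cube at (6, -0.5) contributes its full rectangle (area 117.50 mm²); the 6.5×27.5 cube at (8, 11.5) contributes its full rectangle (area 178.75 mm²); the r=9.5 cylinder at (1.5, 10.5) contributes a regular 16-gon of circumradius 9.5 (area = (16/2)·9.500²·sin(360°/16) = 276.30 mm²); Subtracting the remaining from the first: starting from the 14.5×24 cube (348.00 mm²), the 23.5×5 cube at (6, -0.5) partially overlaps it — only the 38.25 mm² overlap (of its 117.50 mm²) is removed, clipping the outline; the 6.5×27.5 cube at (8, 11.5) partially overlaps it — only the 81.25 mm² overlap (of its 178.75 mm²) is removed, clipping the outline; the r=9.5 cylinder at (1.5, 10.5) partially overlaps it — only the 152.24 mm² overlap (of its 276.30 mm²) is removed, clipping the outline — area = 76.26 mm². Checking containment: the cross-section at z = 1.8 is a subset of the cross-section at z = 0.3.

entirely on top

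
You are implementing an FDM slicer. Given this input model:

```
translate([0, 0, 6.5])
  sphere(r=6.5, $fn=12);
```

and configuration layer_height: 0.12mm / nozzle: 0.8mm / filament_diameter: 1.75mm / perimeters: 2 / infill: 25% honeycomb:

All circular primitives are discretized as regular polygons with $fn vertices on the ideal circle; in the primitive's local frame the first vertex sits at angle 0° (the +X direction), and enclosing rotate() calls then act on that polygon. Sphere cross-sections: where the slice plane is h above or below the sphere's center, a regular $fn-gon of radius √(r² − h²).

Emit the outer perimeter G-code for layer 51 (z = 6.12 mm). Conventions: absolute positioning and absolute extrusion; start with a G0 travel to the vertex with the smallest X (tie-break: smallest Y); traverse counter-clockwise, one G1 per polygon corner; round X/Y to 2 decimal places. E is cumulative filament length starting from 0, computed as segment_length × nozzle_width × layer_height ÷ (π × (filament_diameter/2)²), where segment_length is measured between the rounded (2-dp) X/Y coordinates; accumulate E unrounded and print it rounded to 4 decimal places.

At z = 6.12 mm: the r=6.5 sphere contributes a regular 12-gon of circumradius √(6.5²−0.38²) = 6.489. The outline is a single polygon with 12 vertices. Extrusion per mm of travel: 0.8 × 0.12 / (π × 0.875²) = 0.039912. Accumulating E over each segment gives final E = 1.6085.

G0 X-6.49 Y0.00 Z6.12
G1 X-5.62 Y-3.24 E0.1339
G1 X-3.24 Y-5.62 E0.2682
G1 X0.00 Y-6.49 E0.4021
G1 X3.24 Y-5.62 E0.5360
G1 X5.62 Y-3.24 E0.6704
G1 X6.49 Y0.00 E0.8043
G1 X5.62 Y3.24 E0.9382
G1 X3.24 Y5.62 E1.0725
G1 X0.00 Y6.49 E1.2064
G1 X-3.24 Y5.62 E1.3403
G1 X-5.62 Y3.24 E1.4746
G1 X-6.49 Y0.00 E1.6085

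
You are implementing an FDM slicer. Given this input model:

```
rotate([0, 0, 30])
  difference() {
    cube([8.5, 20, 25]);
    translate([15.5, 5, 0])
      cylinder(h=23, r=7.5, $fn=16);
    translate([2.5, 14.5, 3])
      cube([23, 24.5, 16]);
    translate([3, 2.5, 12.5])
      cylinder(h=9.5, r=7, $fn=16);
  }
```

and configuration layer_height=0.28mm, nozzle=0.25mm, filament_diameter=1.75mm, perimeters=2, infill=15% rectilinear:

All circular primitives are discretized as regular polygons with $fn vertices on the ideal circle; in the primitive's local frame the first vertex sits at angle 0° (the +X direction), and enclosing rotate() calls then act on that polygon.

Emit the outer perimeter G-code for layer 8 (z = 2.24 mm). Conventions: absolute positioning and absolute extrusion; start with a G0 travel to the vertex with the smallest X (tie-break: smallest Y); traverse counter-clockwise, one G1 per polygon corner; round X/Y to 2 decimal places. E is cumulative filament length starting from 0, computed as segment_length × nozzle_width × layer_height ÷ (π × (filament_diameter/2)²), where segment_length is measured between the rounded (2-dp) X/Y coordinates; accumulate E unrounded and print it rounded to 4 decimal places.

At z = 2.24 mm: the cube is present — its section is the full 8.5×20 rectangle; the r=7.5 cylinder at (15.5, 5) contributes a regular 16-gon of circumradius 7.5; the cube at (2.5, 14.5) is absent (z outside [3, 19]); the cylinder at (3, 2.5) does not reach this height (z outside [12.5, 22]); After the difference (first − rest): starting from the 8.5×20 cube, the r=7.5 cylinder at (15.5, 5) partially overlaps it — only the 1.26 mm² overlap (of its 172.21 mm²) is removed, clipping the outline — 1 connected region; (rotated 30° about Z; rotation is an isometry so areas/perimeters/island counts are preserved). The outline is a single polygon with 7 vertices. Extrusion per mm of travel: 0.25 × 0.28 / (π × 0.875²) = 0.029103. Accumulating E over each segment gives final E = 1.6616.

G0 X-10.00 Y17.32 Z2.24
G1 X0.00 Y0.00 E0.5820
G1 X7.36 Y4.25 E0.8294
G1 X6.12 Y6.40 E0.9016
G1 X4.43 Y8.33 E0.9763
G1 X3.60 Y10.76 E1.0510
G1 X-2.64 Y21.57 E1.4143
G1 X-10.00 Y17.32 E1.6616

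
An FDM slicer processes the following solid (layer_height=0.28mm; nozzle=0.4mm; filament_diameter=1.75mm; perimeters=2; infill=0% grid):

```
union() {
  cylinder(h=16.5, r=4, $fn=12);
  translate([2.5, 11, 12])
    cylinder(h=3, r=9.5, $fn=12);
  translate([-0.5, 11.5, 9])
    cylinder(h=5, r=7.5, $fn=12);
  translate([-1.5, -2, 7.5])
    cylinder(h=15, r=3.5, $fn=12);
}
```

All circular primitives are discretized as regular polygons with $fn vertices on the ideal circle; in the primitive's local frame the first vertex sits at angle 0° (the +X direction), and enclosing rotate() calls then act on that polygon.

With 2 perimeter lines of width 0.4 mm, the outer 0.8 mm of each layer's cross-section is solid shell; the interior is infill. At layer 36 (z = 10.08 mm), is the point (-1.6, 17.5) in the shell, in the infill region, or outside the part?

infill

At z = 10.08 mm: the r=4 cylinder contributes a regular 12-gon of circumradius 4; the cylinder at (2.5, 11) is absent (z outside [12, 15]); the cylinder at (-0.5, 11.5): section is a regular 12-gon, circumradius r=7.5; the r=3.5 cylinder at (-1.5, -2) contributes a regular 12-gon of circumradius 3.5; Combining (union): the regions partially overlap (shared area 24.03 mm²), so overlapping operands fuse into one piece — 2 connected regions. Overall, the cross-section has 2 separate islands. The nearest boundary edge runs (-4.25, 18.00)→(-0.50, 19.00); distance from the point to it = 1.16 mm. (Shell/infill is judged within the island containing the point — the largest one.) The point is inside the cross-section and 1.16 mm from the nearest boundary — more than the 0.8 mm shell width (2 × 0.4), so it's in the infill interior.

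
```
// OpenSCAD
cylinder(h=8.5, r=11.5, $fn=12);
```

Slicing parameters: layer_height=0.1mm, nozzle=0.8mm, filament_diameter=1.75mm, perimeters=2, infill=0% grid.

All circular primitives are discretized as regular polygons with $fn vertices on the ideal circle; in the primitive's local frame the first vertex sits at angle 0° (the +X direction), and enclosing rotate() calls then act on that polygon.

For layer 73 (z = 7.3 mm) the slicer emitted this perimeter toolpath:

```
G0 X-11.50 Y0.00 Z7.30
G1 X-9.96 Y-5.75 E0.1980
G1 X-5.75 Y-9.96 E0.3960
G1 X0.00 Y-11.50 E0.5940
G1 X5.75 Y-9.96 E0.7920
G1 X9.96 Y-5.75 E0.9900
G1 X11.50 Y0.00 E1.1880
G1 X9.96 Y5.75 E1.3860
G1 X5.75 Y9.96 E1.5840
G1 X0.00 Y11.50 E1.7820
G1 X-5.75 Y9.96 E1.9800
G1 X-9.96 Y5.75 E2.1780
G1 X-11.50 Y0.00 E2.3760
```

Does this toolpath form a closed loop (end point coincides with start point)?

Start point (G0): (-11.50, 0.00). End point (last G1): the path returns to the start — closed.

yes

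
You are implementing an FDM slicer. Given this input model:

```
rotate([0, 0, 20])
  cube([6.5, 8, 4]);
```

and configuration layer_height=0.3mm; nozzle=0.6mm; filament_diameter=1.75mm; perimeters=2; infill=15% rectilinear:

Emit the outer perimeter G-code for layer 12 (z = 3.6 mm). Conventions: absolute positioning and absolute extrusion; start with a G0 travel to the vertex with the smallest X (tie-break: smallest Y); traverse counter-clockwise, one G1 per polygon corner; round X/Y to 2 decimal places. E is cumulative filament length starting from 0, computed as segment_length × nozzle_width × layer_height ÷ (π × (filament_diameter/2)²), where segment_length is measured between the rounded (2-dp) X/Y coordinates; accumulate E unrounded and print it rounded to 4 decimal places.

G0 X-2.74 Y7.52 Z3.60
G1 X0.00 Y0.00 E0.5990
G1 X6.11 Y2.22 E1.0854
G1 X3.37 Y9.74 E1.6844
G1 X-2.74 Y7.52 E2.1709

At z = 3.6 mm: the cube (footprint 6.5×8) is included at this height; (rotated 20° about Z; rotation is an isometry so areas/perimeters/island counts are preserved). The outline is a single polygon with 4 vertices. Extrusion per mm of travel: 0.6 × 0.3 / (π × 0.875²) = 0.074835. Accumulating E over each segment gives final E = 2.1709.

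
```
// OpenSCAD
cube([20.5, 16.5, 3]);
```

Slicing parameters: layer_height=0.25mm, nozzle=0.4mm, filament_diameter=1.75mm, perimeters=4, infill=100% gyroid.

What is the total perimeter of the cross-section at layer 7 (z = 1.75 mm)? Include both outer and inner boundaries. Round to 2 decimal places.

At z = 1.75 mm: the cube (footprint 20.5×16.5) is included at this height (perimeter 74.00 mm). Overall, the cross-section is a single solid region. Total boundary length (outer) = 74.00 mm.

74.00 mm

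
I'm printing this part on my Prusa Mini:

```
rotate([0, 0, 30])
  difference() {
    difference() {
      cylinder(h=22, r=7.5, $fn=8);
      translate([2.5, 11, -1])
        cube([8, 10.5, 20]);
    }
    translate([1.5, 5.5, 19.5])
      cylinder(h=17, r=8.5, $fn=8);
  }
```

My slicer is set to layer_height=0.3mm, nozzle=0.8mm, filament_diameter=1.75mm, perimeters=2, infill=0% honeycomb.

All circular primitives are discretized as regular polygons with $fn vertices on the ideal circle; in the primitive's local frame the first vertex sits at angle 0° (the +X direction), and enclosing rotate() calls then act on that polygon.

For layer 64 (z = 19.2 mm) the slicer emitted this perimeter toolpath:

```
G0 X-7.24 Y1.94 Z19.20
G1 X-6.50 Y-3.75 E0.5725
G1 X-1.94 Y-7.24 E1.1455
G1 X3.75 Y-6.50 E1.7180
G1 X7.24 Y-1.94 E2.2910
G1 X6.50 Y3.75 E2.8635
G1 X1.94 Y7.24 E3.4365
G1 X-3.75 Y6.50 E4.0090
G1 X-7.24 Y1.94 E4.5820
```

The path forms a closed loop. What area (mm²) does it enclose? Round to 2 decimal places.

159.09 mm²

Apply the shoelace formula to the sequence of (X, Y) vertices; enclosed area = 159.09 mm².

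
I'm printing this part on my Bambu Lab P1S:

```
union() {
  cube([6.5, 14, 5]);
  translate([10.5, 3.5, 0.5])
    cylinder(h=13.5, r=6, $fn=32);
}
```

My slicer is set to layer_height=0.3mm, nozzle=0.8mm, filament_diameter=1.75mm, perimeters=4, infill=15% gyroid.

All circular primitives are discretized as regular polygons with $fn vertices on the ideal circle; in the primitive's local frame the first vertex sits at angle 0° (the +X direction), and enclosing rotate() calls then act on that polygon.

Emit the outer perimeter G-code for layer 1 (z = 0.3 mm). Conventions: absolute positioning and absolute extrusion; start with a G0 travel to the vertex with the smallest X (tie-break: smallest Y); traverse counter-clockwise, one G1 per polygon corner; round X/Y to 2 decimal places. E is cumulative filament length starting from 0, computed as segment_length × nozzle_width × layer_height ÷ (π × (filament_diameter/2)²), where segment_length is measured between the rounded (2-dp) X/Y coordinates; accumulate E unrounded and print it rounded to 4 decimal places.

G0 X0.00 Y0.00 Z0.30
G1 X6.50 Y0.00 E0.6486
G1 X6.50 Y14.00 E2.0455
G1 X0.00 Y14.00 E2.6941
G1 X0.00 Y0.00 E4.0910

At z = 0.3 mm: the 6.5×14 cube contributes its full rectangle; the cylinder at (10.5, 3.5) is not intersected at this z (z outside [0.5, 14]); Taking the union: only the 6.5×14 cube is present, so the union is just that shape — 1 connected region. The outline is a single polygon with 4 vertices. Extrusion per mm of travel: 0.8 × 0.3 / (π × 0.875²) = 0.099780. Accumulating E over each segment gives final E = 4.0910.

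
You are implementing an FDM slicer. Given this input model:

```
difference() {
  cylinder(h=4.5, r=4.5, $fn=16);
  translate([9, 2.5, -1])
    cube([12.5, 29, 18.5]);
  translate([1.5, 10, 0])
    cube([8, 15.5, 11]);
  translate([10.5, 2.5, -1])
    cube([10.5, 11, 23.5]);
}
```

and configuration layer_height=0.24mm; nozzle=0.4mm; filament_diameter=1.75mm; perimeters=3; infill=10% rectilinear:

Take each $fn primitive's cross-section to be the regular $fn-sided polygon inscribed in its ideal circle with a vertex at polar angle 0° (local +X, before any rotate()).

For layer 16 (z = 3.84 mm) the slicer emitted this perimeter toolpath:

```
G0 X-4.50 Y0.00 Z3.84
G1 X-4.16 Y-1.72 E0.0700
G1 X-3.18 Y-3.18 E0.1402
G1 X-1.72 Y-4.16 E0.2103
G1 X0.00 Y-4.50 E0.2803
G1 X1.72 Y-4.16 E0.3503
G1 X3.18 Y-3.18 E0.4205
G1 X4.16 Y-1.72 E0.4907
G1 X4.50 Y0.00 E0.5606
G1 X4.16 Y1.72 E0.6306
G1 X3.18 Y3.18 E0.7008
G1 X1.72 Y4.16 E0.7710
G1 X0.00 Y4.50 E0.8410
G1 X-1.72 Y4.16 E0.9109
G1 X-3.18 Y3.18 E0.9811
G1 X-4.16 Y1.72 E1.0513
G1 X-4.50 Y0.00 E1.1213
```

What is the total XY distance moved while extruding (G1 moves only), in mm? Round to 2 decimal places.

28.09 mm

Sum the Euclidean lengths of each G1 segment: total = 28.09 mm.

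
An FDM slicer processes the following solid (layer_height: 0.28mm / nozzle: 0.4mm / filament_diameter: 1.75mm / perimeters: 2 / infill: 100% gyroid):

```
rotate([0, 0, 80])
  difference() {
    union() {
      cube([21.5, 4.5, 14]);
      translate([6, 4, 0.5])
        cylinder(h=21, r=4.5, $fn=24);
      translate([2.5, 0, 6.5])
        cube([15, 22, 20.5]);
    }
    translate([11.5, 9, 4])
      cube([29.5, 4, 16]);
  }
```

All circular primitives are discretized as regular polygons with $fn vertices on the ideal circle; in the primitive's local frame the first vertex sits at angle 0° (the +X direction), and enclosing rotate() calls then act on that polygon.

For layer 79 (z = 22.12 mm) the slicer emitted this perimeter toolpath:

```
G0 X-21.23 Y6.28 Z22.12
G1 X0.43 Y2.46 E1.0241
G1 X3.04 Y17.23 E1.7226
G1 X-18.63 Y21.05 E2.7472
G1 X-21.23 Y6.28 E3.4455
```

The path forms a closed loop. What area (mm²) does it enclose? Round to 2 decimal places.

329.94 mm²

Apply the shoelace formula to the sequence of (X, Y) vertices; enclosed area = 329.94 mm².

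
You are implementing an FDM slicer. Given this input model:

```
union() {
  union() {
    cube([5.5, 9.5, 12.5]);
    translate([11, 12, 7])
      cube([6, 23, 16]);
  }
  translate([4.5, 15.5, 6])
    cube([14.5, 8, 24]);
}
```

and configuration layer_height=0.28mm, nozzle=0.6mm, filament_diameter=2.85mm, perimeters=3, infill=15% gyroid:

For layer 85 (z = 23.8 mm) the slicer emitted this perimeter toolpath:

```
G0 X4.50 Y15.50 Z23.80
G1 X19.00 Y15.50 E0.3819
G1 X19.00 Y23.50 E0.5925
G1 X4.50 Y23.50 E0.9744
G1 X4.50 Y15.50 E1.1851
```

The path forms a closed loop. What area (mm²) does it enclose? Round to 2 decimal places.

116.00 mm²

Apply the shoelace formula to the sequence of (X, Y) vertices; enclosed area = 116.00 mm².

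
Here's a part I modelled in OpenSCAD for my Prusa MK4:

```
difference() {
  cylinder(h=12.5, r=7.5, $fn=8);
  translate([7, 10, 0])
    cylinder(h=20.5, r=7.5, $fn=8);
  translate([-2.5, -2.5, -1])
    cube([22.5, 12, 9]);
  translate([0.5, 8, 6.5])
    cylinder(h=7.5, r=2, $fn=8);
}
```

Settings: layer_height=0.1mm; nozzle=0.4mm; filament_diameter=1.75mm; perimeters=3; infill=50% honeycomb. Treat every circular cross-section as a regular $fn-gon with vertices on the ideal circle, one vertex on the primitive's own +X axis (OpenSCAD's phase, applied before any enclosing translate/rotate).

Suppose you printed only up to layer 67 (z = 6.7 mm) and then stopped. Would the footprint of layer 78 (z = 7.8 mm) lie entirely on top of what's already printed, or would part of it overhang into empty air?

entirely on top

Compare the two slices. At z = 6.7: the cylinder: section is a regular 8-gon, circumradius r=7.5 (area = (8/2)·7.500²·sin(360°/8) = 159.10 mm²); the cylinder at (7, 10): section is a regular 8-gon, circumradius r=7.5 (area = (8/2)·7.500²·sin(360°/8) = 159.10 mm²); the cube at (-2.5, -2.5) (footprint 22.5×12) is included at this height (area 270.00 mm²); the cylinder at (0.5, 8): section is a regular 8-gon, circumradius r=2 (area = (8/2)·2.000²·sin(360°/8) = 11.31 mm²); After the difference (first − rest): starting from the r=7.5 cylinder (159.10 mm²), the r=7.5 cylinder at (7, 10) partially overlaps it — only the 9.78 mm² overlap (of its 159.10 mm²) is removed, clipping the outline; the 22.5×12 cube at (-2.5, -2.5) partially overlaps it — only the 71.15 mm² overlap (of its 270.00 mm²) is removed, clipping the outline; the r=2 cylinder at (0.5, 8) misses the remaining region (no effect) — area = 78.16 mm². At z = 7.8: the cylinder: section is a regular 8-gon, circumradius r=7.5 (area = (8/2)·7.500²·sin(360°/8) = 159.10 mm²); the r=7.5 cylinder at (7, 10) contributes a regular 8-gon of circumradius 7.5 (area = (8/2)·7.500²·sin(360°/8) = 159.10 mm²); the 22.5×12 cube at (-2.5, -2.5) contributes its full rectangle (area 270.00 mm²); the cylinder at (0.5, 8): section is a regular 8-gon, circumradius r=2 (area = (8/2)·2.000²·sin(360°/8) = 11.31 mm²); Taking the first minus the rest: starting from the r=7.5 cylinder (159.10 mm²), the r=7.5 cylinder at (7, 10) partially overlaps it — only the 9.78 mm² overlap (of its 159.10 mm²) is removed, clipping the outline; the 22.5×12 cube at (-2.5, -2.5) partially overlaps it — only the 71.15 mm² overlap (of its 270.00 mm²) is removed, clipping the outline; the r=2 cylinder at (0.5, 8) misses the remaining region (no effect) — area = 78.16 mm². Checking containment: the cross-section at z = 7.8 is a subset of the cross-section at z = 6.7.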